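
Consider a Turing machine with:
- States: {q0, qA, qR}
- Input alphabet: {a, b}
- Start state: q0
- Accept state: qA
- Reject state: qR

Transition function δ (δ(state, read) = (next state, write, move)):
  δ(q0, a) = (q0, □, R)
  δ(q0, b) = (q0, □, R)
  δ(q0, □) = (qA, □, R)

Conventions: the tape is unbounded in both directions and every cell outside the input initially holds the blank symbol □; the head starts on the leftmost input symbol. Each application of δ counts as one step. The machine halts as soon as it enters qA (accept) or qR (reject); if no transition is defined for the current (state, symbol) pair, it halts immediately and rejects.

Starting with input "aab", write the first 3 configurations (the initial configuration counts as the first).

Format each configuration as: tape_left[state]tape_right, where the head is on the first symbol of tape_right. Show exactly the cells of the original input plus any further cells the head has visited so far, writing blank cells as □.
Step 0: [q0]aab (head at position 0)
Step 1: δ(q0, a) = (q0, □, R)  ⊢  □[q0]ab (head at position 1)
Step 2: δ(q0, a) = (q0, □, R)  ⊢  □□[q0]b (head at position 2)

Final answer: [q0]aab ⊢ □[q0]ab ⊢ □□[q0]b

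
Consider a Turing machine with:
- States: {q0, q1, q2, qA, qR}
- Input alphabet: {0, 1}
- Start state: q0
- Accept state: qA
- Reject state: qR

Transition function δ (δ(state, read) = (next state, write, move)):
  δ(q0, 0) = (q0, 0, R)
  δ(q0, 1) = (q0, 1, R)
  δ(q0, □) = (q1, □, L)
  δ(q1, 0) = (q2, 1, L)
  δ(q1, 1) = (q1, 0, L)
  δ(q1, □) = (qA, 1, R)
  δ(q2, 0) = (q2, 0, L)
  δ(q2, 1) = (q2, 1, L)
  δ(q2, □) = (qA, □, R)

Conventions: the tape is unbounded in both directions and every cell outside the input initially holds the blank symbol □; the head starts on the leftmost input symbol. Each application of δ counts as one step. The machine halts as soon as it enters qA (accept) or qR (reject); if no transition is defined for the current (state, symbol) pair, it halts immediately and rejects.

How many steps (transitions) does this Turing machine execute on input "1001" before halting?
Step 0: [q0]1001 (head at position 0)
Step 1: δ(q0, 1) = (q0, 1, R)  ⊢  1[q0]001 (head at position 1)
Step 2: δ(q0, 0) = (q0, 0, R)  ⊢  10[q0]01 (head at position 2)
Step 3: δ(q0, 0) = (q0, 0, R)  ⊢  100[q0]1 (head at position 3)
Step 4: δ(q0, 1) = (q0, 1, R)  ⊢  1001[q0]□ (head at position 4)
Step 5: δ(q0, □) = (q1, □, L)  ⊢  100[q1]1□ (head at position 3)
Step 6: δ(q1, 1) = (q1, 0, L)  ⊢  10[q1]00□ (head at position 2)
Step 7: δ(q1, 0) = (q2, 1, L)  ⊢  1[q2]010□ (head at position 1)
Step 8: δ(q2, 0) = (q2, 0, L)  ⊢  [q2]1010□ (head at position 0)
Step 9: δ(q2, 1) = (q2, 1, L)  ⊢  [q2]□1010□ (head at position -1)
Step 10: δ(q2, □) = (qA, □, R)  ⊢  □[qA]1010□ (head at position 0)
The machine is in qA, so it halts and accepts.
Number of transitions executed: 10.

Final answer: 10 steps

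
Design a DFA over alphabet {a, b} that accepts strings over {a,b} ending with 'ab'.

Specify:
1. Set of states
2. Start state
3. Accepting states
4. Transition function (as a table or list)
One valid DFA (any DFA recognizing the same language is acceptable):
States: {q0, q1, q2}
Start: q0
Accepting: {q2}
Transitions (accepting states marked with *):
State | a | b | Accepting
-------------------------
q0    | q1 | q0 |  
q1    | q1 | q2 |  
q2    | q1 | q0 | *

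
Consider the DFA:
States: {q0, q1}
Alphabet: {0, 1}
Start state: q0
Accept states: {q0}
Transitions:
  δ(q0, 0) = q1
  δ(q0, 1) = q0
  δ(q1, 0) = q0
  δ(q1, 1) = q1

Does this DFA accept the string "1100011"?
Processing string "1100011":
  q0 --1--> q0
  q0 --1--> q0
  q0 --0--> q1
  q1 --0--> q0
  q0 --0--> q1
  q1 --1--> q1
  q1 --1--> q1
Final state: q1
Accept states: {q0}
q1 is not an accept state, so the string is rejected.

Final answer: No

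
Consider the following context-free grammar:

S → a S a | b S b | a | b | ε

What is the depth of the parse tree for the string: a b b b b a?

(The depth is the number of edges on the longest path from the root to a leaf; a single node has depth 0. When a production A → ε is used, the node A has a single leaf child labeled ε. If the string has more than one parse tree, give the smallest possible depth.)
The string has even length 6, so its (unique) parse tree peels off matching outer symbols: S → a S a, S → b S b, S → b S b, and finally S → ε for the empty middle.
The S nodes are at depths 0..3; the ε leaf under the innermost S is at depth 4 (terminal leaves are at depths 1..3).
Depth = 4.

Final answer: 4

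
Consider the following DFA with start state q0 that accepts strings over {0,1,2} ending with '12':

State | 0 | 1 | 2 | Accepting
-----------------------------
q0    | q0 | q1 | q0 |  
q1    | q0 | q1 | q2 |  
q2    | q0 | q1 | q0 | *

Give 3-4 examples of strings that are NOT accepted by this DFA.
Any strings that end in a non-accepting state work; for example:
"0101": q0 → q0 → q1 → q0 → q1; q1 is not accepting → rejected
"1022": q0 → q1 → q0 → q0 → q0; q0 is not accepting → rejected
"1200": q0 → q1 → q2 → q0 → q0; q0 is not accepting → rejected
"2000": q0 → q0 → q0 → q0 → q0; q0 is not accepting → rejected

Final answer: "0101", "1022", "1200", "2000"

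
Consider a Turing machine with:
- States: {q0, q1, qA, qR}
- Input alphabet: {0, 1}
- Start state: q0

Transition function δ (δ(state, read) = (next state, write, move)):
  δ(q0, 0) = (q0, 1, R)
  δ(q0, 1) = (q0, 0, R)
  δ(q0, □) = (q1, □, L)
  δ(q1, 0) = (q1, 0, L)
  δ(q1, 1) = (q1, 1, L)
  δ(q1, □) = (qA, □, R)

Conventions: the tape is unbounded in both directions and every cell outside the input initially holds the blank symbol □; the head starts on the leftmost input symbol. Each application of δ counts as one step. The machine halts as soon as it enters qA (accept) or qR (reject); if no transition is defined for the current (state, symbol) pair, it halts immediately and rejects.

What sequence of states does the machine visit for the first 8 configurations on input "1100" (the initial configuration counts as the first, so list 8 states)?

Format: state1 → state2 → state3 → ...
Step 0: [q0]1100 (head at position 0)
Step 1: δ(q0, 1) = (q0, 0, R)  ⊢  0[q0]100 (head at position 1)
Step 2: δ(q0, 1) = (q0, 0, R)  ⊢  00[q0]00 (head at position 2)
Step 3: δ(q0, 0) = (q0, 1, R)  ⊢  001[q0]0 (head at position 3)
Step 4: δ(q0, 0) = (q0, 1, R)  ⊢  0011[q0]□ (head at position 4)
Step 5: δ(q0, □) = (q1, □, L)  ⊢  001[q1]1□ (head at position 3)
Step 6: δ(q1, 1) = (q1, 1, L)  ⊢  00[q1]11□ (head at position 2)
Step 7: δ(q1, 1) = (q1, 1, L)  ⊢  0[q1]011□ (head at position 1)
Reading off the states of these 8 configurations: q0 → q0 → q0 → q0 → q0 → q1 → q1 → q1

Final answer: q0 → q0 → q0 → q0 → q0 → q1 → q1 → q1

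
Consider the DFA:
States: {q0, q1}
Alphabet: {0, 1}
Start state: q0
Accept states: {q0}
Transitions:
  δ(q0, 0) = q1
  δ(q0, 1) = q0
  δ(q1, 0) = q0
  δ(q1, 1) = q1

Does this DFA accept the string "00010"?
Processing string "00010":
  q0 --0--> q1
  q1 --0--> q0
  q0 --0--> q1
  q1 --1--> q1
  q1 --0--> q0
Final state: q0
Accept states: {q0}
q0 is an accept state, so the string is accepted.

Final answer: Yes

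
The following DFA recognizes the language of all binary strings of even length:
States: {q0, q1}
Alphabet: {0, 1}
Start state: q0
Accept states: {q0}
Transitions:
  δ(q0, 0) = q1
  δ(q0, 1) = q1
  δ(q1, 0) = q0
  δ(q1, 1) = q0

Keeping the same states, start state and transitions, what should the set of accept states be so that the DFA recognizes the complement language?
The DFA is complete (every state has a transition on every symbol), so the complement
is recognized by the same DFA with accepting and non-accepting states swapped.
Original accept states: {q0}
Complement accept states = All states - Original accept states
= {q0, q1} - {q0}
= {q1}
Complement language: strings of ODD length

Final answer: {q1}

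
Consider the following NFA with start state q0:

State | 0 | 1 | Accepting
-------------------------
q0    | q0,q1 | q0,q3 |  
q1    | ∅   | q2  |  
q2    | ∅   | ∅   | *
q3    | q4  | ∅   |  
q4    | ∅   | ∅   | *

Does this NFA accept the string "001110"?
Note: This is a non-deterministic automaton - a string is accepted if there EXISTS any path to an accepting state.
Track the set of states the NFA could be in: start {q0}
Read '0': {q0} → {q0, q1}
Read '0': {q0, q1} → {q0, q1}
Read '1': {q0, q1} → {q0, q2, q3}
Read '1': {q0, q2, q3} → {q0, q3}
Read '1': {q0, q3} → {q0, q3}
Read '0': {q0, q3} → {q0, q1, q4}
Final set {q0, q1, q4} contains accepting state(s) {q4} → accepted.

Final answer: Yes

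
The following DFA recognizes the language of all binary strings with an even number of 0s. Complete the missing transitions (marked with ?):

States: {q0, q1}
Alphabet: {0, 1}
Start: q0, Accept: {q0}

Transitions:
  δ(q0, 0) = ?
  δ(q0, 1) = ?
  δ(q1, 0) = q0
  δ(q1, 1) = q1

What each state remembers (consistent with the given transitions and accept states):
  q0: an even number of 0s has been read so far
  q1: an odd number of 0s has been read so far
Filling in the missing entries:
  δ(q0, 0): in q0 (an even number of 0s has been read so far), after reading 0 we have: an odd number of 0s has been read so far → q1
  δ(q0, 1): in q0 (an even number of 0s has been read so far), after reading 1 we have: an even number of 0s has been read so far → q0

Final answer: δ(q0, 0) = q1; δ(q0, 1) = q0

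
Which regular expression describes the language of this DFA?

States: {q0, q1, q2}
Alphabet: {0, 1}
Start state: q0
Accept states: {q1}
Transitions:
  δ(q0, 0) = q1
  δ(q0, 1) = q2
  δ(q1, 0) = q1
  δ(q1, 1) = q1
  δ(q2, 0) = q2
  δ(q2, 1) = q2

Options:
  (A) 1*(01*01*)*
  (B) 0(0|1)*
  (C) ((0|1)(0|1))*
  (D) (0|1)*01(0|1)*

Testing sample strings against the DFA:
  '01' -> accepted
  '00011' -> accepted
  '0011' -> accepted
  '10' -> rejected
Checking each option for a counterexample:
  (A) 1*(01*01*)*: ε is rejected by the DFA but matches the regex → eliminated
  (B) 0(0|1)*: agrees with the DFA on all strings of length ≤ 4
  (C) ((0|1)(0|1))*: ε is rejected by the DFA but matches the regex → eliminated
  (D) (0|1)*01(0|1)*: '0' is accepted by the DFA but does not match the regex → eliminated
Only (B) 0(0|1)* is consistent with the DFA.

Final answer: (B) 0(0|1)*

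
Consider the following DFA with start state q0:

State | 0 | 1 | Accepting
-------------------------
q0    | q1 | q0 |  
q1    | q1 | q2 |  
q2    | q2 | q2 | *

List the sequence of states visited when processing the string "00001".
q0 → q1 → q1 → q1 → q1 → q2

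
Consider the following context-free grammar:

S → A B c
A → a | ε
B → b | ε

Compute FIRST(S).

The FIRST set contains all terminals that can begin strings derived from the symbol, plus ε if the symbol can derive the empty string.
FIRST(A) = {a, ε} (A → a | ε) and FIRST(B) = {b, ε} (B → b | ε).
For S → A B c: add FIRST(A) minus ε = {a}; A is nullable, so also add FIRST(B) minus ε = {b}; B is nullable too, so also add FIRST(c) = {c}. The terminal c is never erased, so S is not nullable and ε is not included.
FIRST(S) = {a, b, c}.

Final answer: {a, b, c}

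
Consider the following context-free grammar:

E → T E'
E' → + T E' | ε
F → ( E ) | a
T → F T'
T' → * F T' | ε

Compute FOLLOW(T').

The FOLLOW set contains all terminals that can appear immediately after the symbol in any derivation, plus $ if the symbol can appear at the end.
Useful FIRST sets: FIRST(E') = {+, ε}, FIRST(T') = {*, ε} (both E' and T' are nullable).
FOLLOW(E): E is the start symbol → $; E appears in F → ( E ) followed by ')' → FOLLOW(E) = {), $}.
FOLLOW(E'): E' appears at the right end of E → T E' and of E' → + T E', so FOLLOW(E') ⊇ FOLLOW(E) (the second occurrence adds nothing new). FOLLOW(E') = {), $}.
FOLLOW(T): in E → T E' and E' → + T E', T is followed by E': add FIRST(E') minus ε = {+}; since E' is nullable, also add FOLLOW(E) and FOLLOW(E') = {), $}. FOLLOW(T) = {+, ), $}.
FOLLOW(T'): T' appears at the right end of T → F T' and of T' → * F T', so FOLLOW(T') = FOLLOW(T) = {+, ), $}.

Final answer: {$, ), +}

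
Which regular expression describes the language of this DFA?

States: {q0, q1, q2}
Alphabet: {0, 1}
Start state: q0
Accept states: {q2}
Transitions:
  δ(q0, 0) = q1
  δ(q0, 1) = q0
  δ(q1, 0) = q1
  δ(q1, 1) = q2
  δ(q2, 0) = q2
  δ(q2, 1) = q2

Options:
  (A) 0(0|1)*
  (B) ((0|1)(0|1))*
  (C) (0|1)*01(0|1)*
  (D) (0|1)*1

Testing sample strings against the DFA:
  '11000' -> rejected
  '10000' -> rejected
  '0011' -> accepted
  '1110' -> rejected
Checking each option for a counterexample:
  (A) 0(0|1)*: '0' is rejected by the DFA but matches the regex → eliminated
  (B) ((0|1)(0|1))*: ε is rejected by the DFA but matches the regex → eliminated
  (C) (0|1)*01(0|1)*: agrees with the DFA on all strings of length ≤ 4
  (D) (0|1)*1: '1' is rejected by the DFA but matches the regex → eliminated
Only (C) (0|1)*01(0|1)* is consistent with the DFA.

Final answer: (C) (0|1)*01(0|1)*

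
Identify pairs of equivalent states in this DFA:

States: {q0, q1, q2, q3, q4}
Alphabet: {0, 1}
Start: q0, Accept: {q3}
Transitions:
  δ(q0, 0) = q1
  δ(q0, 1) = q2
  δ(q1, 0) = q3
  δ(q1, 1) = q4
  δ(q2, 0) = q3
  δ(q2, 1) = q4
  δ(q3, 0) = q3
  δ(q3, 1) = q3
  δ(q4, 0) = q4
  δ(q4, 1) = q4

Using the table-filling algorithm:
Round 0 – mark pairs where exactly one state is accepting: (q0,q3), (q1,q3), (q2,q3), (q3,q4)
Round 1 – newly marked: (q0,q1) [on 0: q1 vs q3, already marked]; (q0,q2) [on 0: q1 vs q3, already marked]; (q1,q4) [on 0: q3 vs q4, already marked]; (q2,q4) [on 0: q3 vs q4, already marked]
Round 2 – newly marked: (q0,q4) [on 0: q1 vs q4, already marked]
No further pairs can be marked.
(q1, q2) unmarked: δ(q1,0)=q3, δ(q2,0)=q3; δ(q1,1)=q4, δ(q2,1)=q4 → equivalent
Equivalent pairs: (q1, q2)

Final answer: Equivalent pairs: (q1, q2)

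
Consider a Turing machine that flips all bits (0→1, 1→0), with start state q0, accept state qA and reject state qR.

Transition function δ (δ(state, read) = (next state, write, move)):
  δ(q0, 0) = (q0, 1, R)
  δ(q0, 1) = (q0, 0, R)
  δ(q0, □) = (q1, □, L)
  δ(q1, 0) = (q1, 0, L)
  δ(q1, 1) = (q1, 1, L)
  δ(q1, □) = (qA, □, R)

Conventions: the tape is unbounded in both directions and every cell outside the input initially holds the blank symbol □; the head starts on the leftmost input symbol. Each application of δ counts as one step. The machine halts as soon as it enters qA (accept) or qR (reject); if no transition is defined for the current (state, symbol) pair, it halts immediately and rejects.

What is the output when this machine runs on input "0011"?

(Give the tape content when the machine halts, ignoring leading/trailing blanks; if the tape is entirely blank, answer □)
Step 0: [q0]0011 (head at position 0)
Step 1: δ(q0, 0) = (q0, 1, R)  ⊢  1[q0]011 (head at position 1)
Step 2: δ(q0, 0) = (q0, 1, R)  ⊢  11[q0]11 (head at position 2)
Step 3: δ(q0, 1) = (q0, 0, R)  ⊢  110[q0]1 (head at position 3)
Step 4: δ(q0, 1) = (q0, 0, R)  ⊢  1100[q0]□ (head at position 4)
Step 5: δ(q0, □) = (q1, □, L)  ⊢  110[q1]0□ (head at position 3)
Step 6: δ(q1, 0) = (q1, 0, L)  ⊢  11[q1]00□ (head at position 2)
Step 7: δ(q1, 0) = (q1, 0, L)  ⊢  1[q1]100□ (head at position 1)
Step 8: δ(q1, 1) = (q1, 1, L)  ⊢  [q1]1100□ (head at position 0)
Step 9: δ(q1, 1) = (q1, 1, L)  ⊢  [q1]□1100□ (head at position -1)
Step 10: δ(q1, □) = (qA, □, R)  ⊢  □[qA]1100□ (head at position 0)
The machine is in qA, so it halts and accepts.
Tape content when halted (ignoring surrounding blanks): 1100

Final answer: Output: 1100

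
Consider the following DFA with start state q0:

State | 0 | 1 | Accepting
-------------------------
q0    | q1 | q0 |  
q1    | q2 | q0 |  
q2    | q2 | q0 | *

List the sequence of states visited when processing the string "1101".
q0 → q0 → q0 → q1 → q0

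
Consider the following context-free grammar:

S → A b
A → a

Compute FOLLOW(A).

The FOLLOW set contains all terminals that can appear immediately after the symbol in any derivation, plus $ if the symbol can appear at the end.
A occurs only in S → A b, where it is immediately followed by the terminal b. So FOLLOW(A) = {b}.

Final answer: {b}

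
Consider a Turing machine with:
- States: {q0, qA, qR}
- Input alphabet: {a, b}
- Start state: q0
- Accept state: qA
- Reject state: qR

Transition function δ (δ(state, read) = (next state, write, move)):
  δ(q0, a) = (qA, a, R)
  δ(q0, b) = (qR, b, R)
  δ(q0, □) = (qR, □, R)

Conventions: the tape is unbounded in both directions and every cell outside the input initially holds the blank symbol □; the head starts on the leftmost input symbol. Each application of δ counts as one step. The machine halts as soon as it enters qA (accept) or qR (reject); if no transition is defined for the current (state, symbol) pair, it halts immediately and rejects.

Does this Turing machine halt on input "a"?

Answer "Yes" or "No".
Step 0: [q0]a (head at position 0)
Step 1: δ(q0, a) = (qA, a, R)  ⊢  a[qA]□ (head at position 1)
The machine is in qA, so it halts and accepts.
It halts after 1 steps.

Final answer: Yes - halts after 1 steps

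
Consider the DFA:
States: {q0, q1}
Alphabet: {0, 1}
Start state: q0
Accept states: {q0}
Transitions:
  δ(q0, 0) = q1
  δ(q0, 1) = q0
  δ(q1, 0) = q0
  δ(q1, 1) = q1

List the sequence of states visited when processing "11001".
Starting at q0
Read '1': q0 -> q0
Read '1': q0 -> q0
Read '0': q0 -> q1
Read '0': q1 -> q0
Read '1': q0 -> q0

Final answer: q0 -> q0 -> q0 -> q1 -> q0 -> q0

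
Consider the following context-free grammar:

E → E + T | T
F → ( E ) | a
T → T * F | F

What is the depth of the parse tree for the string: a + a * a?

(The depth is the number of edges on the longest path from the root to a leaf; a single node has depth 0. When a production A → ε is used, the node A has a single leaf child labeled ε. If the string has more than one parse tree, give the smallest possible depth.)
The grammar is unambiguous; the parse tree of a + a * a is:
E → E + T at the root (depth 0).
  Left E (depth 1) → T (2) → F (3) → a (4).
  Right T (depth 1) → T * F; that T (2) → F (3) → a (4); F (2) → a (3).
The longest root-to-leaf paths have 4 edges.
Depth = 4.

Final answer: 4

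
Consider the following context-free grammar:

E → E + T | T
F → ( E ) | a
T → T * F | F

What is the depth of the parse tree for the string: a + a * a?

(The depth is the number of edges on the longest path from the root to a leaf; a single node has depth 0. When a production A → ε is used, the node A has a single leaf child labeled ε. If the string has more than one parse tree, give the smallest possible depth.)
The grammar is unambiguous; the parse tree of a + a * a is:
E → E + T at the root (depth 0).
  Left E (depth 1) → T (2) → F (3) → a (4).
  Right T (depth 1) → T * F; that T (2) → F (3) → a (4); F (2) → a (3).
The longest root-to-leaf paths have 4 edges.
Depth = 4.

Final answer: 4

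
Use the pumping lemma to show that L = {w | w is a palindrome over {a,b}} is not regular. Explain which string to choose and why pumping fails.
Language: L = {w | w is a palindrome over {a,b}} (strings that read the same forwards and backwards)
Step 1: Assume for contradiction that L is regular, with pumping length p.
Step 2: Choose s = a^p b a^p. Then s ∈ L (it reads the same forwards and backwards) and |s| ≥ p.
Step 3: Consider any decomposition s = xyz with |xy| ≤ p and |y| > 0. Since |xy| ≤ p and the first p symbols of s are all a's, y = a^k for some k with 1 ≤ k ≤ p.
Step 4: Pumping up (i = 2): xy²z = a^(p+k) b a^p. Its reverse is a^p b a^(p+k) ≠ a^(p+k) b a^p (the single b is no longer in the middle), so xy²z is not a palindrome and xy²z ∉ L.
This contradicts the pumping lemma, so L is not regular.

Final answer: Choose s = a^p b a^p. Since |xy| ≤ p, y = a^k with k ≥ 1. Then xy²z = a^(p+k) b a^p is not a palindrome, so ∉ L.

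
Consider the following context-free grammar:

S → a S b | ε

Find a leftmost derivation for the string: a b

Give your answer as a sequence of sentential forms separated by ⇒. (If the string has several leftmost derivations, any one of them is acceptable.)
Start with S.
Step 1: the leftmost non-terminal is S; apply S → a S b:  a S b
Step 2: the leftmost non-terminal is S; apply S → ε:  a b

Final answer: S ⇒ a S b ⇒ a b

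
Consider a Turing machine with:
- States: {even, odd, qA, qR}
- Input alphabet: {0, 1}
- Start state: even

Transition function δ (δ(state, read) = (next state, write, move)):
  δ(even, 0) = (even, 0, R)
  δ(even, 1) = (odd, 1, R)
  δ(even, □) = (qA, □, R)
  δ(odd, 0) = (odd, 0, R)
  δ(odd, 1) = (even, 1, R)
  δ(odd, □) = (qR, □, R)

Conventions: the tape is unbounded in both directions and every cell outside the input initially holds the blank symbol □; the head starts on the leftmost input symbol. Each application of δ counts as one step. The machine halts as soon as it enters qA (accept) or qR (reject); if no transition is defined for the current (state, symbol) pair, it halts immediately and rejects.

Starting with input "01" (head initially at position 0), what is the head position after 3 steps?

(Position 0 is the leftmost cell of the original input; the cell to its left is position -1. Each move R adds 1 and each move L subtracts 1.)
Step 0: [even]01 (head at position 0)
Step 1: δ(even, 0) = (even, 0, R)  ⊢  0[even]1 (head at position 1)
Step 2: δ(even, 1) = (odd, 1, R)  ⊢  01[odd]□ (head at position 2)
Step 3: δ(odd, □) = (qR, □, R)  ⊢  01□[qR]□ (head at position 3)
Head position after 3 steps: 3

Final answer: Position 3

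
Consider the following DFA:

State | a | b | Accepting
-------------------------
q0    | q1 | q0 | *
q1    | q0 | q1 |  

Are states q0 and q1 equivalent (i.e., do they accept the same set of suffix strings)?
Try the suffix ε (the empty string).
From q0: q0 — accepting.
From q1: q1 — not accepting.
The two states disagree on this suffix, so they are not equivalent.

Final answer: No. Distinguishing string: ε (the empty string) - accepted from q0 but not from q1.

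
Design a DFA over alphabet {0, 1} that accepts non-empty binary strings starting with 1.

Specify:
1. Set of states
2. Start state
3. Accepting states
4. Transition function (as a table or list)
One valid DFA (any DFA recognizing the same language is acceptable):
States: {q0, q1, q2}
Start: q0
Accepting: {q1}
Transitions (accepting states marked with *):
State | 0 | 1 | Accepting
-------------------------
q0    | q2 | q1 |  
q1    | q1 | q1 | *
q2    | q2 | q2 |  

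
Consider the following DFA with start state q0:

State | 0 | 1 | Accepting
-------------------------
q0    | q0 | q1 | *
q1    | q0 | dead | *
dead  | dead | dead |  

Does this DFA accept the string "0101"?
Start in q0.
Read '0': q0 → q0
Read '1': q0 → q1
Read '0': q1 → q0
Read '1': q0 → q1
Final state q1 is accepting, so the string is accepted.

Final answer: Yes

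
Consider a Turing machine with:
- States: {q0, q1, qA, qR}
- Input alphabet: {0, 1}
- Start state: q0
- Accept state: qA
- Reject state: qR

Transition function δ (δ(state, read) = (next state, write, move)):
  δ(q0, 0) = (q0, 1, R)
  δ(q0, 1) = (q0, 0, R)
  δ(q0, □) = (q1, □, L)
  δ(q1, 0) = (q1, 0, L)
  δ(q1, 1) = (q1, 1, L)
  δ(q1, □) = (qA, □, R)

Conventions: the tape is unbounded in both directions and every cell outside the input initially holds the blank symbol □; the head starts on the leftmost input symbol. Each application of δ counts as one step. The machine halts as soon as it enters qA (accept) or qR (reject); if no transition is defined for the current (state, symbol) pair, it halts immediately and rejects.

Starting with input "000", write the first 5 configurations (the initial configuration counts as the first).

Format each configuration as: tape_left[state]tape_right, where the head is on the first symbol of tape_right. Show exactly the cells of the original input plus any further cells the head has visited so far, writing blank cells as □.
Step 0: [q0]000 (head at position 0)
Step 1: δ(q0, 0) = (q0, 1, R)  ⊢  1[q0]00 (head at position 1)
Step 2: δ(q0, 0) = (q0, 1, R)  ⊢  11[q0]0 (head at position 2)
Step 3: δ(q0, 0) = (q0, 1, R)  ⊢  111[q0]□ (head at position 3)
Step 4: δ(q0, □) = (q1, □, L)  ⊢  11[q1]1□ (head at position 2)

Final answer: [q0]000 ⊢ 1[q0]00 ⊢ 11[q0]0 ⊢ 111[q0]□ ⊢ 11[q1]1□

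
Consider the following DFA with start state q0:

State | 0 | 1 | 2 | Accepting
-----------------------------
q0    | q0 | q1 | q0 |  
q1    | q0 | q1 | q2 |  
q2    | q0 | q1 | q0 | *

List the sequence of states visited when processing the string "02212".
q0 → q0 → q0 → q0 → q1 → q2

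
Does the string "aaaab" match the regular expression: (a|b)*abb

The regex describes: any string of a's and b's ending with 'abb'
No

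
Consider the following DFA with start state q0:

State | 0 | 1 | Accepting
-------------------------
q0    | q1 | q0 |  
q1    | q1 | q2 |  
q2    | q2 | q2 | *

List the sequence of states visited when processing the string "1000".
q0 → q0 → q1 → q1 → q1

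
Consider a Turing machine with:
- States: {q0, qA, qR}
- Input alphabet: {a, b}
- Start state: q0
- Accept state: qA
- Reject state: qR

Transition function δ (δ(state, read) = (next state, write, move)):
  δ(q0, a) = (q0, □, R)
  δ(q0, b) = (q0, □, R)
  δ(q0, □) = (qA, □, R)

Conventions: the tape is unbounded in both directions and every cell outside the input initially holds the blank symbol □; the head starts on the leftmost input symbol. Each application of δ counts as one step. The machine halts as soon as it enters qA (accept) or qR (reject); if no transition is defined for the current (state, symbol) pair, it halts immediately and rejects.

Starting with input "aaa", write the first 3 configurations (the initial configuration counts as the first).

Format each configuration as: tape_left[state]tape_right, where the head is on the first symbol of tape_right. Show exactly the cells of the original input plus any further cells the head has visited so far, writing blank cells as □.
Step 0: [q0]aaa (head at position 0)
Step 1: δ(q0, a) = (q0, □, R)  ⊢  □[q0]aa (head at position 1)
Step 2: δ(q0, a) = (q0, □, R)  ⊢  □□[q0]a (head at position 2)

Final answer: [q0]aaa ⊢ □[q0]aa ⊢ □□[q0]a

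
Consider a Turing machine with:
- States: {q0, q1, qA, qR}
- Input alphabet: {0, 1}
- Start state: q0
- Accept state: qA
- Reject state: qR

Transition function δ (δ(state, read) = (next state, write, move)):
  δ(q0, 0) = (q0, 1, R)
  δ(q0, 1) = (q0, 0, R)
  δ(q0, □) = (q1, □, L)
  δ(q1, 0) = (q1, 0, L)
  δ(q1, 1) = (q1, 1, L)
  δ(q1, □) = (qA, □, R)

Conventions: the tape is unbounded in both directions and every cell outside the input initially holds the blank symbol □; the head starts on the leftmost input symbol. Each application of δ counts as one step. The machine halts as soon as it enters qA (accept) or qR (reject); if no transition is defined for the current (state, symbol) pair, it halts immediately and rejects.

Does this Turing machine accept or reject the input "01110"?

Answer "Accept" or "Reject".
Step 0: [q0]01110 (head at position 0)
Step 1: δ(q0, 0) = (q0, 1, R)  ⊢  1[q0]1110 (head at position 1)
Step 2: δ(q0, 1) = (q0, 0, R)  ⊢  10[q0]110 (head at position 2)
Step 3: δ(q0, 1) = (q0, 0, R)  ⊢  100[q0]10 (head at position 3)
Step 4: δ(q0, 1) = (q0, 0, R)  ⊢  1000[q0]0 (head at position 4)
Step 5: δ(q0, 0) = (q0, 1, R)  ⊢  10001[q0]□ (head at position 5)
Step 6: δ(q0, □) = (q1, □, L)  ⊢  1000[q1]1□ (head at position 4)
Step 7: δ(q1, 1) = (q1, 1, L)  ⊢  100[q1]01□ (head at position 3)
Step 8: δ(q1, 0) = (q1, 0, L)  ⊢  10[q1]001□ (head at position 2)
Step 9: δ(q1, 0) = (q1, 0, L)  ⊢  1[q1]0001□ (head at position 1)
Step 10: δ(q1, 0) = (q1, 0, L)  ⊢  [q1]10001□ (head at position 0)
Step 11: δ(q1, 1) = (q1, 1, L)  ⊢  [q1]□10001□ (head at position -1)
Step 12: δ(q1, □) = (qA, □, R)  ⊢  □[qA]10001□ (head at position 0)
The machine is in qA, so it halts and accepts.

Final answer: Accept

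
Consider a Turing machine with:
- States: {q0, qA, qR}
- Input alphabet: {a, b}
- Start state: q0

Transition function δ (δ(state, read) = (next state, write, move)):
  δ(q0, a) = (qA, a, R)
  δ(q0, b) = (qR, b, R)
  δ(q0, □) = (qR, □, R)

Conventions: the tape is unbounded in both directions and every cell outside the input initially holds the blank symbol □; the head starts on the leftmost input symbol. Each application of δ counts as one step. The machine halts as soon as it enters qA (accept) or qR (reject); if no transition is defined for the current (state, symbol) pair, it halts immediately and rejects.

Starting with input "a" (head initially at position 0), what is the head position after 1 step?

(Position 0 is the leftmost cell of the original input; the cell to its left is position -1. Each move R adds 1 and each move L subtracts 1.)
Step 0: [q0]a (head at position 0)
Step 1: δ(q0, a) = (qA, a, R)  ⊢  a[qA]□ (head at position 1)
Head position after 1 step: 1

Final answer: Position 1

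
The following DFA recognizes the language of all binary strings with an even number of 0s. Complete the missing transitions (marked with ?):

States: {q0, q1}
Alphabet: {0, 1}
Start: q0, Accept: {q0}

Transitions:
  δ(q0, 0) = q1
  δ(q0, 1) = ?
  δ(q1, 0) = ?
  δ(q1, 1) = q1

What each state remembers (consistent with the given transitions and accept states):
  q0: an even number of 0s has been read so far
  q1: an odd number of 0s has been read so far
Filling in the missing entries:
  δ(q0, 1): in q0 (an even number of 0s has been read so far), after reading 1 we have: an even number of 0s has been read so far → q0
  δ(q1, 0): in q1 (an odd number of 0s has been read so far), after reading 0 we have: an even number of 0s has been read so far → q0

Final answer: δ(q0, 1) = q0; δ(q1, 0) = q0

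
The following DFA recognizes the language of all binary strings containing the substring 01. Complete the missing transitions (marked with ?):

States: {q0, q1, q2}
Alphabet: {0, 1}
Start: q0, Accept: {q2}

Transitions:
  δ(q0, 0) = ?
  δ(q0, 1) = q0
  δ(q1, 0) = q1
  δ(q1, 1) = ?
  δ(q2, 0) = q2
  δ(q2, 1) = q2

What each state remembers (consistent with the given transitions and accept states):
  q0: 01 not seen yet and the last symbol was not 0
  q1: 01 not seen yet and the last symbol was 0
  q2: the substring 01 has already been seen
Filling in the missing entries:
  δ(q0, 0): in q0 (01 not seen yet and the last symbol was not 0), after reading 0 we have: 01 not seen yet and the last symbol was 0 → q1
  δ(q1, 1): in q1 (01 not seen yet and the last symbol was 0), after reading 1 we have: the substring 01 has already been seen → q2

Final answer: δ(q0, 0) = q1; δ(q1, 1) = q2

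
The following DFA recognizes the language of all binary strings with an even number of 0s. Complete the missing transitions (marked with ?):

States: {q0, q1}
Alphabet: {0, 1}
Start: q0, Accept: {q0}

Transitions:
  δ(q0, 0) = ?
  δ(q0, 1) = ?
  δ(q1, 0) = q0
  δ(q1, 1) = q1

What each state remembers (consistent with the given transitions and accept states):
  q0: an even number of 0s has been read so far
  q1: an odd number of 0s has been read so far
Filling in the missing entries:
  δ(q0, 0): in q0 (an even number of 0s has been read so far), after reading 0 we have: an odd number of 0s has been read so far → q1
  δ(q0, 1): in q0 (an even number of 0s has been read so far), after reading 1 we have: an even number of 0s has been read so far → q0

Final answer: δ(q0, 0) = q1; δ(q0, 1) = q0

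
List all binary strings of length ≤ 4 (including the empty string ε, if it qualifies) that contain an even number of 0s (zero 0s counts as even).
Checking every binary string of length 0 to 4:
  Length 0: accepted: ε | rejected: (none)
  Length 1: accepted: 1 | rejected: 0
  Length 2: accepted: 00, 11 | rejected: 01, 10
  Length 3: accepted: 001, 010, 100, 111 | rejected: 000, 011, 101, 110
  Length 4: accepted: 0000, 0011, 0101, 0110, 1001, 1010, 1100, 1111 | rejected: 0001, 0010, 0100, 0111, 1000, 1011, 1101, 1110
Total: 16 string(s).

Final answer: ε, 1, 00, 11, 001, 010, 100, 111, 0000, 0011, 0101, 0110, 1001, 1010, 1100, 1111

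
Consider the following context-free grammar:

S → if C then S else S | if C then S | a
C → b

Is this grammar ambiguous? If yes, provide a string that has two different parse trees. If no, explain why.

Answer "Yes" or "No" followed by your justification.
The 'dangling else' can attach to either if. Two leftmost derivations of  if b then if b then a else a:
  (1) S ⇒ if C then S else S ⇒ if b then S else S ⇒ if b then if C then S else S ⇒ if b then if b then S else S ⇒ if b then if b then a else S ⇒ if b then if b then a else a   (else belongs to the outer if)
  (2) S ⇒ if C then S ⇒ if b then S ⇒ if b then if C then S else S ⇒ if b then if b then S else S ⇒ if b then if b then a else S ⇒ if b then if b then a else a   (else belongs to the inner if)
Two distinct parse trees for the same string, so the grammar is ambiguous.

Final answer: Yes - the string 'if b then if b then a else a' has two distinct leftmost derivations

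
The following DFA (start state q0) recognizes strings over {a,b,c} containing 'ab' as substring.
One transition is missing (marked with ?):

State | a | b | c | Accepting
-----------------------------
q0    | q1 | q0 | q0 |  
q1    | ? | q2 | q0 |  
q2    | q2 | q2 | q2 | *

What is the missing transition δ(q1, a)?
q1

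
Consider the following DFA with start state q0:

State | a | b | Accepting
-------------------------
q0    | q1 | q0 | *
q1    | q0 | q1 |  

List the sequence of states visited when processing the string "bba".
q0 → q0 → q0 → q1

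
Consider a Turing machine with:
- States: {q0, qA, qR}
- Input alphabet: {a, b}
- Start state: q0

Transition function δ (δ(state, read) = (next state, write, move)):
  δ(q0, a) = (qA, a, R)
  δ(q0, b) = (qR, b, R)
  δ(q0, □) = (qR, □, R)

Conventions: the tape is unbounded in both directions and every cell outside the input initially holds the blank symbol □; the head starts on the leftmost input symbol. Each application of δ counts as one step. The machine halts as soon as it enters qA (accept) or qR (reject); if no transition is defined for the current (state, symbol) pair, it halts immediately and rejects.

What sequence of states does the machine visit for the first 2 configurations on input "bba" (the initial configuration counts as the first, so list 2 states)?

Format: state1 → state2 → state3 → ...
Step 0: [q0]bba (head at position 0)
Step 1: δ(q0, b) = (qR, b, R)  ⊢  b[qR]ba (head at position 1)
Reading off the states of these 2 configurations: q0 → qR

Final answer: q0 → qR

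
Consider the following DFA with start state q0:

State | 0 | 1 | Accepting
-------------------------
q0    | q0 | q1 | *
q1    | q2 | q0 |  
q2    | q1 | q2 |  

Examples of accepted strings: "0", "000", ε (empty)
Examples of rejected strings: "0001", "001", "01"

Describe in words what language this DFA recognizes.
binary numbers divisible by 3 (treating the string as a binary integer; leading zeros allowed, the empty string counts as 0)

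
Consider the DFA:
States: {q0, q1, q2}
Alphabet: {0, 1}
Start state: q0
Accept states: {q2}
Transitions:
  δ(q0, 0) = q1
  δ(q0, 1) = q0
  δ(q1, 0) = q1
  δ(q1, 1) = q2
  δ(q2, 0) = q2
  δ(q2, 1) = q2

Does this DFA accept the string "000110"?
Processing string "000110":
  q0 --0--> q1
  q1 --0--> q1
  q1 --0--> q1
  q1 --1--> q2
  q2 --1--> q2
  q2 --0--> q2
Final state: q2
Accept states: {q2}
q2 is an accept state, so the string is accepted.

Final answer: Yes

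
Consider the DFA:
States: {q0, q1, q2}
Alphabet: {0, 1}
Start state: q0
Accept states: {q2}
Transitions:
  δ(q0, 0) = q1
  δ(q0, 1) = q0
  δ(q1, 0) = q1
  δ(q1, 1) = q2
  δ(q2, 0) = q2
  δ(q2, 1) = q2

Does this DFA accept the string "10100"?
Processing string "10100":
  q0 --1--> q0
  q0 --0--> q1
  q1 --1--> q2
  q2 --0--> q2
  q2 --0--> q2
Final state: q2
Accept states: {q2}
q2 is an accept state, so the string is accepted.

Final answer: Yes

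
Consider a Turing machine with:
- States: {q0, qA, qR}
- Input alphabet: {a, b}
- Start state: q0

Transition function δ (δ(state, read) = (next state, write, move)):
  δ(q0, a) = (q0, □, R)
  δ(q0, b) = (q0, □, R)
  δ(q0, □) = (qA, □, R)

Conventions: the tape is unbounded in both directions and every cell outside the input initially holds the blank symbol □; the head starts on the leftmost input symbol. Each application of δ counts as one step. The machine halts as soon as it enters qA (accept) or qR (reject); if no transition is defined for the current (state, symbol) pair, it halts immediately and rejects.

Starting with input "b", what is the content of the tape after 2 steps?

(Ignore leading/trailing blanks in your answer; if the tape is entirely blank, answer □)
Step 0: [q0]b (head at position 0)
Step 1: δ(q0, b) = (q0, □, R)  ⊢  □[q0]□ (head at position 1)
Step 2: δ(q0, □) = (qA, □, R)  ⊢  □□[qA]□ (head at position 2)
Tape after 2 steps (ignoring surrounding blanks): □

Final answer: Tape: □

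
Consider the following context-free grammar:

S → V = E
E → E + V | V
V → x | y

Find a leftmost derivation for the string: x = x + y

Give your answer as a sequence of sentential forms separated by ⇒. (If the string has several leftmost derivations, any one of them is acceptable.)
Start with S.
Step 1: the leftmost non-terminal is S; apply S → V = E:  V = E
Step 2: the leftmost non-terminal is V; apply V → x:  x = E
Step 3: the leftmost non-terminal is E; apply E → E + V:  x = E + V
Step 4: the leftmost non-terminal is E; apply E → V:  x = V + V
Step 5: the leftmost non-terminal is V; apply V → x:  x = x + V
Step 6: the leftmost non-terminal is V; apply V → y:  x = x + y

Final answer: S ⇒ V = E ⇒ x = E ⇒ x = E + V ⇒ x = V + V ⇒ x = x + V ⇒ x = x + y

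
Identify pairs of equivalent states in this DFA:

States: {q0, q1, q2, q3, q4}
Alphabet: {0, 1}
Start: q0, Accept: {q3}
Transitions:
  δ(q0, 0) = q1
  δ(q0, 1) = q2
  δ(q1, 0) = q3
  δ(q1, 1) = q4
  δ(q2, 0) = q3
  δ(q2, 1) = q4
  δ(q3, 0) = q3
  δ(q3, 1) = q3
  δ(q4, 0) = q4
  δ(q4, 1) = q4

Using the table-filling algorithm:
Round 0 – mark pairs where exactly one state is accepting: (q0,q3), (q1,q3), (q2,q3), (q3,q4)
Round 1 – newly marked: (q0,q1) [on 0: q1 vs q3, already marked]; (q0,q2) [on 0: q1 vs q3, already marked]; (q1,q4) [on 0: q3 vs q4, already marked]; (q2,q4) [on 0: q3 vs q4, already marked]
Round 2 – newly marked: (q0,q4) [on 0: q1 vs q4, already marked]
No further pairs can be marked.
(q1, q2) unmarked: δ(q1,0)=q3, δ(q2,0)=q3; δ(q1,1)=q4, δ(q2,1)=q4 → equivalent
Equivalent pairs: (q1, q2)

Final answer: Equivalent pairs: (q1, q2)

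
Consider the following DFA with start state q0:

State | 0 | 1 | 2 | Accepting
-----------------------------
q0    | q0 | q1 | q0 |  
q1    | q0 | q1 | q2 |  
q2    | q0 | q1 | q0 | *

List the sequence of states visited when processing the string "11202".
q0 → q1 → q1 → q2 → q0 → q0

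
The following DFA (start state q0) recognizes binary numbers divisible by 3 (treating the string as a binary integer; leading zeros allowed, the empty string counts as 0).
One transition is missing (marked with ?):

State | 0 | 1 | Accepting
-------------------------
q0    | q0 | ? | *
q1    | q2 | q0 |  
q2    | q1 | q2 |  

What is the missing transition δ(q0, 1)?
q1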